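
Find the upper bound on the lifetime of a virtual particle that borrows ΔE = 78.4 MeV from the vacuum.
4.198 ys

Using the energy-time uncertainty principle:
ΔEΔt ≥ ℏ/2

For a virtual particle borrowing energy ΔE, the maximum lifetime is:
Δt_max = ℏ/(2ΔE)

Converting energy:
ΔE = 78.4 MeV = 1.256e-11 J

Δt_max = (1.055e-34 J·s) / (2 × 1.256e-11 J)
Δt_max = 4.198e-24 s = 4.198 ys

Virtual particles with higher borrowed energy exist for shorter times.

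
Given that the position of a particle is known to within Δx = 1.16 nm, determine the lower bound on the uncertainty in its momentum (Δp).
4.546 × 10^-26 kg·m/s

Using the Heisenberg uncertainty principle:
ΔxΔp ≥ ℏ/2

The minimum uncertainty in momentum is:
Δp_min = ℏ/(2Δx)
Δp_min = (1.055e-34 J·s) / (2 × 1.160e-09 m)
Δp_min = 4.546e-26 kg·m/s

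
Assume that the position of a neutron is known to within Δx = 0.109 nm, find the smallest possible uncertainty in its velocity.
288.818 m/s

Using the Heisenberg uncertainty principle and Δp = mΔv:
ΔxΔp ≥ ℏ/2
Δx(mΔv) ≥ ℏ/2

The minimum uncertainty in velocity is:
Δv_min = ℏ/(2mΔx)
Δv_min = (1.055e-34 J·s) / (2 × 1.675e-27 kg × 1.090e-10 m)
Δv_min = 2.888e+02 m/s = 288.818 m/s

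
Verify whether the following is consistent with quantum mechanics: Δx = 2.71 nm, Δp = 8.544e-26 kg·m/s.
Yes, it satisfies the uncertainty principle.

Calculate the product ΔxΔp:
ΔxΔp = (2.710e-09 m) × (8.544e-26 kg·m/s)
ΔxΔp = 2.315e-34 J·s

Compare to the minimum allowed value ℏ/2:
ℏ/2 = 5.273e-35 J·s

Since ΔxΔp = 2.315e-34 J·s ≥ 5.273e-35 J·s = ℏ/2,
the measurement satisfies the uncertainty principle.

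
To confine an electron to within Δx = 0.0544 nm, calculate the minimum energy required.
3.219 eV

Localizing a particle requires giving it sufficient momentum uncertainty:

1. From uncertainty principle: Δp ≥ ℏ/(2Δx)
   Δp_min = (1.055e-34 J·s) / (2 × 5.440e-11 m)
   Δp_min = 9.693e-25 kg·m/s

2. This momentum uncertainty corresponds to kinetic energy:
   KE ≈ (Δp)²/(2m) = (9.693e-25)²/(2 × 9.109e-31 kg)
   KE = 5.157e-19 J = 3.219 eV

Tighter localization requires more energy.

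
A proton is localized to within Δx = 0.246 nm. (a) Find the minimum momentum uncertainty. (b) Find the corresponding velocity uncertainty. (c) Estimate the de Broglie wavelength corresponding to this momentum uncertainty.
(a) Δp_min = 2.143 × 10^-25 kg·m/s
(b) Δv_min = 128.148 m/s
(c) λ_dB = 3.091 nm

Step-by-step:

(a) From the uncertainty principle:
Δp_min = ℏ/(2Δx) = (1.055e-34 J·s)/(2 × 2.460e-10 m) = 2.143e-25 kg·m/s

(b) The velocity uncertainty:
Δv = Δp/m = (2.143e-25 kg·m/s)/(1.673e-27 kg) = 1.281e+02 m/s = 128.148 m/s

(c) The de Broglie wavelength for this momentum:
λ = h/p = (6.626e-34 J·s)/(2.143e-25 kg·m/s) = 3.091e-09 m = 3.091 nm

Note: The de Broglie wavelength is comparable to the localization size, as expected from wave-particle duality.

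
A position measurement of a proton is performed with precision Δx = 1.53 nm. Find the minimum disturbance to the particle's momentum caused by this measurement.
3.446 × 10^-26 kg·m/s

The uncertainty principle implies that measuring position disturbs momentum:
ΔxΔp ≥ ℏ/2

When we measure position with precision Δx, we necessarily introduce a momentum uncertainty:
Δp ≥ ℏ/(2Δx)
Δp_min = (1.055e-34 J·s) / (2 × 1.530e-09 m)
Δp_min = 3.446e-26 kg·m/s

The more precisely we measure position, the greater the momentum disturbance.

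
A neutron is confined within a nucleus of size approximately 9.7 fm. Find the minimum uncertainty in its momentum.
5.436 × 10^-21 kg·m/s

Using the Heisenberg uncertainty principle:
ΔxΔp ≥ ℏ/2

With Δx ≈ L = 9.700e-15 m (the confinement size):
Δp_min = ℏ/(2Δx)
Δp_min = (1.055e-34 J·s) / (2 × 9.700e-15 m)
Δp_min = 5.436e-21 kg·m/s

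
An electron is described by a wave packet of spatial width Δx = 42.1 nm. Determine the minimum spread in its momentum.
1.252 × 10^-27 kg·m/s

For a wave packet, the spatial width Δx and momentum spread Δp are related by the uncertainty principle:
ΔxΔp ≥ ℏ/2

The minimum momentum spread is:
Δp_min = ℏ/(2Δx)
Δp_min = (1.055e-34 J·s) / (2 × 4.210e-08 m)
Δp_min = 1.252e-27 kg·m/s

A wave packet cannot have both a well-defined position and well-defined momentum.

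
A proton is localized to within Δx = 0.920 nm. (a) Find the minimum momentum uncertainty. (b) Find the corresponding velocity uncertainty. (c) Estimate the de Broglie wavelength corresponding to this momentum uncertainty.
(a) Δp_min = 5.731 × 10^-26 kg·m/s
(b) Δv_min = 34.266 m/s
(c) λ_dB = 11.561 nm

Step-by-step:

(a) From the uncertainty principle:
Δp_min = ℏ/(2Δx) = (1.055e-34 J·s)/(2 × 9.200e-10 m) = 5.731e-26 kg·m/s

(b) The velocity uncertainty:
Δv = Δp/m = (5.731e-26 kg·m/s)/(1.673e-27 kg) = 3.427e+01 m/s = 34.266 m/s

(c) The de Broglie wavelength for this momentum:
λ = h/p = (6.626e-34 J·s)/(5.731e-26 kg·m/s) = 1.156e-08 m = 11.561 nm

Note: The de Broglie wavelength is comparable to the localization size, as expected from wave-particle duality.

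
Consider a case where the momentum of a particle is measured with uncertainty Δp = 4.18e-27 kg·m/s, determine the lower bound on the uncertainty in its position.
12.614 nm

Using the Heisenberg uncertainty principle:
ΔxΔp ≥ ℏ/2

The minimum uncertainty in position is:
Δx_min = ℏ/(2Δp)
Δx_min = (1.055e-34 J·s) / (2 × 4.180e-27 kg·m/s)
Δx_min = 1.261e-08 m = 12.614 nm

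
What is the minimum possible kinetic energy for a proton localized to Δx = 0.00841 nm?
73.344 meV

Localizing a particle requires giving it sufficient momentum uncertainty:

1. From uncertainty principle: Δp ≥ ℏ/(2Δx)
   Δp_min = (1.055e-34 J·s) / (2 × 8.410e-12 m)
   Δp_min = 6.270e-24 kg·m/s

2. This momentum uncertainty corresponds to kinetic energy:
   KE ≈ (Δp)²/(2m) = (6.270e-24)²/(2 × 1.673e-27 kg)
   KE = 1.175e-20 J = 73.344 meV

Tighter localization requires more energy.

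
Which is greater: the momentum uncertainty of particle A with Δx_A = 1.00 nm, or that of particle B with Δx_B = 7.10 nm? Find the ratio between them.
Particle A has the larger minimum momentum uncertainty, by a factor of 7.10.

For each particle, the minimum momentum uncertainty is Δp_min = ℏ/(2Δx):

Particle A: Δp_A = ℏ/(2×1.000e-09 m) = 5.273e-26 kg·m/s
Particle B: Δp_B = ℏ/(2×7.100e-09 m) = 7.427e-27 kg·m/s

Ratio: Δp_A/Δp_B = 7.10

Since Δp_min ∝ 1/Δx, the particle with smaller position uncertainty (A) has larger momentum uncertainty.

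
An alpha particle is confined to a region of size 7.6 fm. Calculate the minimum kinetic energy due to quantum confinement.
22.607 keV

Using the uncertainty principle:

1. Position uncertainty: Δx ≈ 7.600e-15 m
2. Minimum momentum uncertainty: Δp = ℏ/(2Δx) = 6.938e-21 kg·m/s
3. Minimum kinetic energy:
   KE = (Δp)²/(2m) = (6.938e-21)²/(2 × 6.645e-27 kg)
   KE = 3.622e-15 J = 22.607 keV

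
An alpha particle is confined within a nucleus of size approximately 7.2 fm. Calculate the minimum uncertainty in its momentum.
7.323 × 10^-21 kg·m/s

Using the Heisenberg uncertainty principle:
ΔxΔp ≥ ℏ/2

With Δx ≈ L = 7.200e-15 m (the confinement size):
Δp_min = ℏ/(2Δx)
Δp_min = (1.055e-34 J·s) / (2 × 7.200e-15 m)
Δp_min = 7.323e-21 kg·m/s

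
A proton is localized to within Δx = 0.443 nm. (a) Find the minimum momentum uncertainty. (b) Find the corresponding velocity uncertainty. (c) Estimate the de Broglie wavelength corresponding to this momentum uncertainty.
(a) Δp_min = 1.190 × 10^-25 kg·m/s
(b) Δv_min = 71.161 m/s
(c) λ_dB = 5.567 nm

Step-by-step:

(a) From the uncertainty principle:
Δp_min = ℏ/(2Δx) = (1.055e-34 J·s)/(2 × 4.430e-10 m) = 1.190e-25 kg·m/s

(b) The velocity uncertainty:
Δv = Δp/m = (1.190e-25 kg·m/s)/(1.673e-27 kg) = 7.116e+01 m/s = 71.161 m/s

(c) The de Broglie wavelength for this momentum:
λ = h/p = (6.626e-34 J·s)/(1.190e-25 kg·m/s) = 5.567e-09 m = 5.567 nm

Note: The de Broglie wavelength is comparable to the localization size, as expected from wave-particle duality.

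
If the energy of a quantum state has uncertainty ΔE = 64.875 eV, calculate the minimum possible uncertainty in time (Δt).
5.073 as

Using the energy-time uncertainty principle:
ΔEΔt ≥ ℏ/2

The minimum uncertainty in time is:
Δt_min = ℏ/(2ΔE)
Δt_min = (1.055e-34 J·s) / (2 × 1.039e-17 J)
Δt_min = 5.073e-18 s = 5.073 as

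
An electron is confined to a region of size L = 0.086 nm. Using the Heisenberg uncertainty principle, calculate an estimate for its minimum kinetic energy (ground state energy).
1.288 eV

Using the uncertainty principle to estimate ground state energy:

1. The position uncertainty is approximately the confinement size:
   Δx ≈ L = 8.600e-11 m

2. From ΔxΔp ≥ ℏ/2, the minimum momentum uncertainty is:
   Δp ≈ ℏ/(2L) = 6.131e-25 kg·m/s

3. The kinetic energy is approximately:
   KE ≈ (Δp)²/(2m) = (6.131e-25)²/(2 × 9.109e-31 kg)
   KE ≈ 2.063e-19 J = 1.288 eV

This is an order-of-magnitude estimate of the ground state energy.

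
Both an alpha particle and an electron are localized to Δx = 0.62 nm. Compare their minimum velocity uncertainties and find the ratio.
The electron has the larger minimum velocity uncertainty, by a ratio of 7294.3.

For both particles, Δp_min = ℏ/(2Δx) = 8.505e-26 kg·m/s (same for both).

The velocity uncertainty is Δv = Δp/m:
- alpha particle: Δv = 8.505e-26 / 6.645e-27 = 1.280e+01 m/s = 12.799 m/s
- electron: Δv = 8.505e-26 / 9.109e-31 = 9.336e+04 m/s = 93.361 km/s

Ratio: 9.336e+04 / 1.280e+01 = 7294.3

The lighter particle has larger velocity uncertainty because Δv ∝ 1/m.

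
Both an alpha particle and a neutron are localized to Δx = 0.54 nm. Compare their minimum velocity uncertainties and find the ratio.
The neutron has the larger minimum velocity uncertainty, by a ratio of 4.0.

For both particles, Δp_min = ℏ/(2Δx) = 9.765e-26 kg·m/s (same for both).

The velocity uncertainty is Δv = Δp/m:
- alpha particle: Δv = 9.765e-26 / 6.645e-27 = 1.470e+01 m/s = 14.695 m/s
- neutron: Δv = 9.765e-26 / 1.675e-27 = 5.830e+01 m/s = 58.298 m/s

Ratio: 5.830e+01 / 1.470e+01 = 4.0

The lighter particle has larger velocity uncertainty because Δv ∝ 1/m.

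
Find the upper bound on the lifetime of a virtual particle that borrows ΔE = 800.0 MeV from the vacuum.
4.114 × 10^-25 s

Using the energy-time uncertainty principle:
ΔEΔt ≥ ℏ/2

For a virtual particle borrowing energy ΔE, the maximum lifetime is:
Δt_max = ℏ/(2ΔE)

Converting energy:
ΔE = 800.0 MeV = 1.282e-10 J

Δt_max = (1.055e-34 J·s) / (2 × 1.282e-10 J)
Δt_max = 4.114e-25 s = 4.114 × 10^-25 s

Virtual particles with higher borrowed energy exist for shorter times.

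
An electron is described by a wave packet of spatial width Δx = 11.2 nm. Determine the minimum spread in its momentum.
4.708 × 10^-27 kg·m/s

For a wave packet, the spatial width Δx and momentum spread Δp are related by the uncertainty principle:
ΔxΔp ≥ ℏ/2

The minimum momentum spread is:
Δp_min = ℏ/(2Δx)
Δp_min = (1.055e-34 J·s) / (2 × 1.120e-08 m)
Δp_min = 4.708e-27 kg·m/s

A wave packet cannot have both a well-defined position and well-defined momentum.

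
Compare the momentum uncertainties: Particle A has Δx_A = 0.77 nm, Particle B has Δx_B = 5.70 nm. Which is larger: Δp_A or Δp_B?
Particle A has the larger minimum momentum uncertainty, by a factor of 7.40.

For each particle, the minimum momentum uncertainty is Δp_min = ℏ/(2Δx):

Particle A: Δp_A = ℏ/(2×7.700e-10 m) = 6.848e-26 kg·m/s
Particle B: Δp_B = ℏ/(2×5.700e-09 m) = 9.251e-27 kg·m/s

Ratio: Δp_A/Δp_B = 7.40

Since Δp_min ∝ 1/Δx, the particle with smaller position uncertainty (A) has larger momentum uncertainty.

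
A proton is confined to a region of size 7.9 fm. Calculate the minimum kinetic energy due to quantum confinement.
83.119 keV

Using the uncertainty principle:

1. Position uncertainty: Δx ≈ 7.900e-15 m
2. Minimum momentum uncertainty: Δp = ℏ/(2Δx) = 6.675e-21 kg·m/s
3. Minimum kinetic energy:
   KE = (Δp)²/(2m) = (6.675e-21)²/(2 × 1.673e-27 kg)
   KE = 1.332e-14 J = 83.119 keV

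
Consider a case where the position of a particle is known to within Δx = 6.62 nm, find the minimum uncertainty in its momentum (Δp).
7.965 × 10^-27 kg·m/s

Using the Heisenberg uncertainty principle:
ΔxΔp ≥ ℏ/2

The minimum uncertainty in momentum is:
Δp_min = ℏ/(2Δx)
Δp_min = (1.055e-34 J·s) / (2 × 6.620e-09 m)
Δp_min = 7.965e-27 kg·m/s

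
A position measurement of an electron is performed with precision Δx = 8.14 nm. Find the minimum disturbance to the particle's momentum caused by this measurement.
6.478 × 10^-27 kg·m/s

The uncertainty principle implies that measuring position disturbs momentum:
ΔxΔp ≥ ℏ/2

When we measure position with precision Δx, we necessarily introduce a momentum uncertainty:
Δp ≥ ℏ/(2Δx)
Δp_min = (1.055e-34 J·s) / (2 × 8.140e-09 m)
Δp_min = 6.478e-27 kg·m/s

The more precisely we measure position, the greater the momentum disturbance.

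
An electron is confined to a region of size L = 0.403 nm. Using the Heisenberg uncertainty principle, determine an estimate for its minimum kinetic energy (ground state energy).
58.648 meV

Using the uncertainty principle to estimate ground state energy:

1. The position uncertainty is approximately the confinement size:
   Δx ≈ L = 4.030e-10 m

2. From ΔxΔp ≥ ℏ/2, the minimum momentum uncertainty is:
   Δp ≈ ℏ/(2L) = 1.308e-25 kg·m/s

3. The kinetic energy is approximately:
   KE ≈ (Δp)²/(2m) = (1.308e-25)²/(2 × 9.109e-31 kg)
   KE ≈ 9.396e-21 J = 58.648 meV

This is an order-of-magnitude estimate of the ground state energy.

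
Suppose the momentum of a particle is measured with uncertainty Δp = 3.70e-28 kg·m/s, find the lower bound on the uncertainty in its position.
142.510 nm

Using the Heisenberg uncertainty principle:
ΔxΔp ≥ ℏ/2

The minimum uncertainty in position is:
Δx_min = ℏ/(2Δp)
Δx_min = (1.055e-34 J·s) / (2 × 3.700e-28 kg·m/s)
Δx_min = 1.425e-07 m = 142.510 nm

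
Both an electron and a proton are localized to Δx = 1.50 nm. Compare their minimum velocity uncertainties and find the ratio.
The electron has the larger minimum velocity uncertainty, by a ratio of 1836.2.

For both particles, Δp_min = ℏ/(2Δx) = 3.515e-26 kg·m/s (same for both).

The velocity uncertainty is Δv = Δp/m:
- electron: Δv = 3.515e-26 / 9.109e-31 = 3.859e+04 m/s = 38.589 km/s
- proton: Δv = 3.515e-26 / 1.673e-27 = 2.102e+01 m/s = 21.016 m/s

Ratio: 3.859e+04 / 2.102e+01 = 1836.2

The lighter particle has larger velocity uncertainty because Δv ∝ 1/m.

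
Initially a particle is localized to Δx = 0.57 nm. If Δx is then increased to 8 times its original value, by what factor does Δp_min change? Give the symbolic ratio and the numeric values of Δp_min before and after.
Original Δp_min = 9.251 × 10^-26 kg·m/s; new Δp'_min = 1.156 × 10^-26 kg·m/s; ratio Δp'_min/Δp_min = 1/8.

From the uncertainty principle ΔxΔp ≥ ℏ/2, the minimum momentum uncertainty is Δp_min = ℏ/(2Δx).

Original (Δx = 0.57 nm = 5.700e-10 m):
Δp_min = (1.055e-34 J·s)/(2 × 5.700e-10 m) = 9.251e-26 kg·m/s

When Δx → 8Δx:
Δp'_min = ℏ/(2 × 8Δx) = (1/8) × ℏ/(2Δx) = (1/8) × Δp_min
Δp'_min = 1/8 × 9.251e-26 kg·m/s = 1.156e-26 kg·m/s

Since Δp_min ∝ 1/Δx, when Δx is increased to 8 times its original value, Δp_min decreases to 1/8 of its original value.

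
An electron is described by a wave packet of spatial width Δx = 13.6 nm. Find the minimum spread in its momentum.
3.877 × 10^-27 kg·m/s

For a wave packet, the spatial width Δx and momentum spread Δp are related by the uncertainty principle:
ΔxΔp ≥ ℏ/2

The minimum momentum spread is:
Δp_min = ℏ/(2Δx)
Δp_min = (1.055e-34 J·s) / (2 × 1.360e-08 m)
Δp_min = 3.877e-27 kg·m/s

A wave packet cannot have both a well-defined position and well-defined momentum.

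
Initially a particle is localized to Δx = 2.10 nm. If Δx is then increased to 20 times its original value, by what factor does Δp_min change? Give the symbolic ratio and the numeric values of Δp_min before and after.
Original Δp_min = 2.511 × 10^-26 kg·m/s; new Δp'_min = 1.255 × 10^-27 kg·m/s; ratio Δp'_min/Δp_min = 1/20.

From the uncertainty principle ΔxΔp ≥ ℏ/2, the minimum momentum uncertainty is Δp_min = ℏ/(2Δx).

Original (Δx = 2.10 nm = 2.100e-09 m):
Δp_min = (1.055e-34 J·s)/(2 × 2.100e-09 m) = 2.511e-26 kg·m/s

When Δx → 20Δx:
Δp'_min = ℏ/(2 × 20Δx) = (1/20) × ℏ/(2Δx) = (1/20) × Δp_min
Δp'_min = 1/20 × 2.511e-26 kg·m/s = 1.255e-27 kg·m/s

Since Δp_min ∝ 1/Δx, when Δx is increased to 20 times its original value, Δp_min decreases to 1/20 of its original value.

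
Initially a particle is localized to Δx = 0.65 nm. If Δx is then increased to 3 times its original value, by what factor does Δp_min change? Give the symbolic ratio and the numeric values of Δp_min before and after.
Original Δp_min = 8.112 × 10^-26 kg·m/s; new Δp'_min = 2.704 × 10^-26 kg·m/s; ratio Δp'_min/Δp_min = 1/3.

From the uncertainty principle ΔxΔp ≥ ℏ/2, the minimum momentum uncertainty is Δp_min = ℏ/(2Δx).

Original (Δx = 0.65 nm = 6.500e-10 m):
Δp_min = (1.055e-34 J·s)/(2 × 6.500e-10 m) = 8.112e-26 kg·m/s

When Δx → 3Δx:
Δp'_min = ℏ/(2 × 3Δx) = (1/3) × ℏ/(2Δx) = (1/3) × Δp_min
Δp'_min = 1/3 × 8.112e-26 kg·m/s = 2.704e-26 kg·m/s

Since Δp_min ∝ 1/Δx, when Δx is increased to 3 times its original value, Δp_min decreases to 1/3 of its original value.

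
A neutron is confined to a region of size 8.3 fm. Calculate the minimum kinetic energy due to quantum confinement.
75.197 keV

Using the uncertainty principle:

1. Position uncertainty: Δx ≈ 8.300e-15 m
2. Minimum momentum uncertainty: Δp = ℏ/(2Δx) = 6.353e-21 kg·m/s
3. Minimum kinetic energy:
   KE = (Δp)²/(2m) = (6.353e-21)²/(2 × 1.675e-27 kg)
   KE = 1.205e-14 J = 75.197 keV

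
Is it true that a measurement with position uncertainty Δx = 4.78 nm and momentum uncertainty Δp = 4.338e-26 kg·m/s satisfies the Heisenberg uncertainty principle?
Yes, it satisfies the uncertainty principle.

Calculate the product ΔxΔp:
ΔxΔp = (4.780e-09 m) × (4.338e-26 kg·m/s)
ΔxΔp = 2.074e-34 J·s

Compare to the minimum allowed value ℏ/2:
ℏ/2 = 5.273e-35 J·s

Since ΔxΔp = 2.074e-34 J·s ≥ 5.273e-35 J·s = ℏ/2,
the measurement satisfies the uncertainty principle.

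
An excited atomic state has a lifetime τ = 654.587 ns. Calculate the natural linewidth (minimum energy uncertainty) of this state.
502.769 peV

Using the energy-time uncertainty principle:
ΔEΔt ≥ ℏ/2

The lifetime τ represents the time uncertainty Δt.
The natural linewidth (minimum energy uncertainty) is:

ΔE = ℏ/(2τ)
ΔE = (1.055e-34 J·s) / (2 × 6.546e-07 s)
ΔE = 8.055e-29 J = 502.769 peV

This natural linewidth limits the precision of spectroscopic measurements.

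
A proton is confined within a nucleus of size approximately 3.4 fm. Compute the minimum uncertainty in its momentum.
1.551 × 10^-20 kg·m/s

Using the Heisenberg uncertainty principle:
ΔxΔp ≥ ℏ/2

With Δx ≈ L = 3.400e-15 m (the confinement size):
Δp_min = ℏ/(2Δx)
Δp_min = (1.055e-34 J·s) / (2 × 3.400e-15 m)
Δp_min = 1.551e-20 kg·m/s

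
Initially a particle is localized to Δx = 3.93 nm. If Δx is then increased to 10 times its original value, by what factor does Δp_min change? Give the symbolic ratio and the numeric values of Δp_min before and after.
Original Δp_min = 1.342 × 10^-26 kg·m/s; new Δp'_min = 1.342 × 10^-27 kg·m/s; ratio Δp'_min/Δp_min = 1/10.

From the uncertainty principle ΔxΔp ≥ ℏ/2, the minimum momentum uncertainty is Δp_min = ℏ/(2Δx).

Original (Δx = 3.93 nm = 3.930e-09 m):
Δp_min = (1.055e-34 J·s)/(2 × 3.930e-09 m) = 1.342e-26 kg·m/s

When Δx → 10Δx:
Δp'_min = ℏ/(2 × 10Δx) = (1/10) × ℏ/(2Δx) = (1/10) × Δp_min
Δp'_min = 1/10 × 1.342e-26 kg·m/s = 1.342e-27 kg·m/s

Since Δp_min ∝ 1/Δx, when Δx is increased to 10 times its original value, Δp_min decreases to 1/10 of its original value.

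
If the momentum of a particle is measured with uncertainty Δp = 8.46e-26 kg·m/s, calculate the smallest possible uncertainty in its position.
623.269 pm

Using the Heisenberg uncertainty principle:
ΔxΔp ≥ ℏ/2

The minimum uncertainty in position is:
Δx_min = ℏ/(2Δp)
Δx_min = (1.055e-34 J·s) / (2 × 8.460e-26 kg·m/s)
Δx_min = 6.233e-10 m = 623.269 pm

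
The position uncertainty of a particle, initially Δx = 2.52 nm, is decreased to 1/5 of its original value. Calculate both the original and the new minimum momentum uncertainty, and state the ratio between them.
Original Δp_min = 2.092 × 10^-26 kg·m/s; new Δp'_min = 1.046 × 10^-25 kg·m/s; ratio Δp'_min/Δp_min = 5.

From the uncertainty principle ΔxΔp ≥ ℏ/2, the minimum momentum uncertainty is Δp_min = ℏ/(2Δx).

Original (Δx = 2.52 nm = 2.520e-09 m):
Δp_min = (1.055e-34 J·s)/(2 × 2.520e-09 m) = 2.092e-26 kg·m/s

When Δx → (1/5)Δx:
Δp'_min = ℏ/(2 × (1/5)Δx) = 5 × ℏ/(2Δx) = 5 × Δp_min
Δp'_min = 5 × 2.092e-26 kg·m/s = 1.046e-25 kg·m/s

Since Δp_min ∝ 1/Δx, when Δx is decreased to 1/5 of its original value, Δp_min increases to 5 times its original value.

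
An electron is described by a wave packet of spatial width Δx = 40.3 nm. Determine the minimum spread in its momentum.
1.308 × 10^-27 kg·m/s

For a wave packet, the spatial width Δx and momentum spread Δp are related by the uncertainty principle:
ΔxΔp ≥ ℏ/2

The minimum momentum spread is:
Δp_min = ℏ/(2Δx)
Δp_min = (1.055e-34 J·s) / (2 × 4.030e-08 m)
Δp_min = 1.308e-27 kg·m/s

A wave packet cannot have both a well-defined position and well-defined momentum.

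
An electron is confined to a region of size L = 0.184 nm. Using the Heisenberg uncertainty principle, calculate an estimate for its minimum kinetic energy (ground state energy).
281.337 meV

Using the uncertainty principle to estimate ground state energy:

1. The position uncertainty is approximately the confinement size:
   Δx ≈ L = 1.840e-10 m

2. From ΔxΔp ≥ ℏ/2, the minimum momentum uncertainty is:
   Δp ≈ ℏ/(2L) = 2.866e-25 kg·m/s

3. The kinetic energy is approximately:
   KE ≈ (Δp)²/(2m) = (2.866e-25)²/(2 × 9.109e-31 kg)
   KE ≈ 4.508e-20 J = 281.337 meV

This is an order-of-magnitude estimate of the ground state energy.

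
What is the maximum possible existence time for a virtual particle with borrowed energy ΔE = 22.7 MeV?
14.498 ys

Using the energy-time uncertainty principle:
ΔEΔt ≥ ℏ/2

For a virtual particle borrowing energy ΔE, the maximum lifetime is:
Δt_max = ℏ/(2ΔE)

Converting energy:
ΔE = 22.7 MeV = 3.637e-12 J

Δt_max = (1.055e-34 J·s) / (2 × 3.637e-12 J)
Δt_max = 1.450e-23 s = 14.498 ys

Virtual particles with higher borrowed energy exist for shorter times.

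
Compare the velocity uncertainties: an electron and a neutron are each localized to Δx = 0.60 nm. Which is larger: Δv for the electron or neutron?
The electron has the larger minimum velocity uncertainty, by a ratio of 1838.7.

For both particles, Δp_min = ℏ/(2Δx) = 8.788e-26 kg·m/s (same for both).

The velocity uncertainty is Δv = Δp/m:
- electron: Δv = 8.788e-26 / 9.109e-31 = 9.647e+04 m/s = 96.473 km/s
- neutron: Δv = 8.788e-26 / 1.675e-27 = 5.247e+01 m/s = 52.469 m/s

Ratio: 9.647e+04 / 5.247e+01 = 1838.7

The lighter particle has larger velocity uncertainty because Δv ∝ 1/m.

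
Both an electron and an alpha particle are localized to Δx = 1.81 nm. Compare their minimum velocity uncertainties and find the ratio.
The electron has the larger minimum velocity uncertainty, by a ratio of 7294.3.

For both particles, Δp_min = ℏ/(2Δx) = 2.913e-26 kg·m/s (same for both).

The velocity uncertainty is Δv = Δp/m:
- electron: Δv = 2.913e-26 / 9.109e-31 = 3.198e+04 m/s = 31.980 km/s
- alpha particle: Δv = 2.913e-26 / 6.645e-27 = 4.384e+00 m/s = 4.384 m/s

Ratio: 3.198e+04 / 4.384e+00 = 7294.3

The lighter particle has larger velocity uncertainty because Δv ∝ 1/m.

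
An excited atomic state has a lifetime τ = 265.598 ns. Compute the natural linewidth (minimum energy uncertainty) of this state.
1.239 neV

Using the energy-time uncertainty principle:
ΔEΔt ≥ ℏ/2

The lifetime τ represents the time uncertainty Δt.
The natural linewidth (minimum energy uncertainty) is:

ΔE = ℏ/(2τ)
ΔE = (1.055e-34 J·s) / (2 × 2.656e-07 s)
ΔE = 1.985e-28 J = 1.239 neV

This natural linewidth limits the precision of spectroscopic measurements.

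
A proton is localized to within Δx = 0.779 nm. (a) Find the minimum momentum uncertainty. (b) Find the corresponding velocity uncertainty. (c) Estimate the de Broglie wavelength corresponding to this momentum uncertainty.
(a) Δp_min = 6.769 × 10^-26 kg·m/s
(b) Δv_min = 40.468 m/s
(c) λ_dB = 9.789 nm

Step-by-step:

(a) From the uncertainty principle:
Δp_min = ℏ/(2Δx) = (1.055e-34 J·s)/(2 × 7.790e-10 m) = 6.769e-26 kg·m/s

(b) The velocity uncertainty:
Δv = Δp/m = (6.769e-26 kg·m/s)/(1.673e-27 kg) = 4.047e+01 m/s = 40.468 m/s

(c) The de Broglie wavelength for this momentum:
λ = h/p = (6.626e-34 J·s)/(6.769e-26 kg·m/s) = 9.789e-09 m = 9.789 nm

Note: The de Broglie wavelength is comparable to the localization size, as expected from wave-particle duality.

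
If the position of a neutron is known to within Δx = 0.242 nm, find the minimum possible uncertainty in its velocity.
130.087 m/s

Using the Heisenberg uncertainty principle and Δp = mΔv:
ΔxΔp ≥ ℏ/2
Δx(mΔv) ≥ ℏ/2

The minimum uncertainty in velocity is:
Δv_min = ℏ/(2mΔx)
Δv_min = (1.055e-34 J·s) / (2 × 1.675e-27 kg × 2.420e-10 m)
Δv_min = 1.301e+02 m/s = 130.087 m/s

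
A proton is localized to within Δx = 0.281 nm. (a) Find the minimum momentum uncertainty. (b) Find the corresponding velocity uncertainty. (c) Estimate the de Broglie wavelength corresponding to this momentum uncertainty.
(a) Δp_min = 1.876 × 10^-25 kg·m/s
(b) Δv_min = 112.187 m/s
(c) λ_dB = 3.531 nm

Step-by-step:

(a) From the uncertainty principle:
Δp_min = ℏ/(2Δx) = (1.055e-34 J·s)/(2 × 2.810e-10 m) = 1.876e-25 kg·m/s

(b) The velocity uncertainty:
Δv = Δp/m = (1.876e-25 kg·m/s)/(1.673e-27 kg) = 1.122e+02 m/s = 112.187 m/s

(c) The de Broglie wavelength for this momentum:
λ = h/p = (6.626e-34 J·s)/(1.876e-25 kg·m/s) = 3.531e-09 m = 3.531 nm

Note: The de Broglie wavelength is comparable to the localization size, as expected from wave-particle duality.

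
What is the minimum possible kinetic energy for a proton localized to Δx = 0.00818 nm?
77.526 meV

Localizing a particle requires giving it sufficient momentum uncertainty:

1. From uncertainty principle: Δp ≥ ℏ/(2Δx)
   Δp_min = (1.055e-34 J·s) / (2 × 8.180e-12 m)
   Δp_min = 6.446e-24 kg·m/s

2. This momentum uncertainty corresponds to kinetic energy:
   KE ≈ (Δp)²/(2m) = (6.446e-24)²/(2 × 1.673e-27 kg)
   KE = 1.242e-20 J = 77.526 meV

Tighter localization requires more energy.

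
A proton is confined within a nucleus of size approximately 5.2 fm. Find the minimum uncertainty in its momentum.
1.014 × 10^-20 kg·m/s

Using the Heisenberg uncertainty principle:
ΔxΔp ≥ ℏ/2

With Δx ≈ L = 5.200e-15 m (the confinement size):
Δp_min = ℏ/(2Δx)
Δp_min = (1.055e-34 J·s) / (2 × 5.200e-15 m)
Δp_min = 1.014e-20 kg·m/s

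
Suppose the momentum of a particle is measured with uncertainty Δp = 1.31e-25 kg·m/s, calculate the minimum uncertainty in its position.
402.508 pm

Using the Heisenberg uncertainty principle:
ΔxΔp ≥ ℏ/2

The minimum uncertainty in position is:
Δx_min = ℏ/(2Δp)
Δx_min = (1.055e-34 J·s) / (2 × 1.310e-25 kg·m/s)
Δx_min = 4.025e-10 m = 402.508 pm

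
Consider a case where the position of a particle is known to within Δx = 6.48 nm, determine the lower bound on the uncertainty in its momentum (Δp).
8.137 × 10^-27 kg·m/s

Using the Heisenberg uncertainty principle:
ΔxΔp ≥ ℏ/2

The minimum uncertainty in momentum is:
Δp_min = ℏ/(2Δx)
Δp_min = (1.055e-34 J·s) / (2 × 6.480e-09 m)
Δp_min = 8.137e-27 kg·m/s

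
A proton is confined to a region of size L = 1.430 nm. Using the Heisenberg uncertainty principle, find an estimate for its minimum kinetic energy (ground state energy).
2.537 μeV

Using the uncertainty principle to estimate ground state energy:

1. The position uncertainty is approximately the confinement size:
   Δx ≈ L = 1.430e-09 m

2. From ΔxΔp ≥ ℏ/2, the minimum momentum uncertainty is:
   Δp ≈ ℏ/(2L) = 3.687e-26 kg·m/s

3. The kinetic energy is approximately:
   KE ≈ (Δp)²/(2m) = (3.687e-26)²/(2 × 1.673e-27 kg)
   KE ≈ 4.064e-25 J = 2.537 μeV

This is an order-of-magnitude estimate of the ground state energy.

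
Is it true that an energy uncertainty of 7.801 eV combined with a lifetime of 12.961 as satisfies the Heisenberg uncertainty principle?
No, it violates the uncertainty relation.

Calculate the product ΔEΔt:
ΔE = 7.801 eV = 1.250e-18 J
ΔEΔt = (1.250e-18 J) × (1.296e-17 s)
ΔEΔt = 1.620e-35 J·s

Compare to the minimum allowed value ℏ/2:
ℏ/2 = 5.273e-35 J·s

Since ΔEΔt = 1.620e-35 J·s < 5.273e-35 J·s = ℏ/2,
this violates the uncertainty relation.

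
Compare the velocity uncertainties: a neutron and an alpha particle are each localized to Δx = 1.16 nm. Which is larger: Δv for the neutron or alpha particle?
The neutron has the larger minimum velocity uncertainty, by a ratio of 4.0.

For both particles, Δp_min = ℏ/(2Δx) = 4.546e-26 kg·m/s (same for both).

The velocity uncertainty is Δv = Δp/m:
- neutron: Δv = 4.546e-26 / 1.675e-27 = 2.714e+01 m/s = 27.139 m/s
- alpha particle: Δv = 4.546e-26 / 6.645e-27 = 6.841e+00 m/s = 6.841 m/s

Ratio: 2.714e+01 / 6.841e+00 = 4.0

The lighter particle has larger velocity uncertainty because Δv ∝ 1/m.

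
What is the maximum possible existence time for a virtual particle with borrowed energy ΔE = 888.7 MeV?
3.703 × 10^-25 s

Using the energy-time uncertainty principle:
ΔEΔt ≥ ℏ/2

For a virtual particle borrowing energy ΔE, the maximum lifetime is:
Δt_max = ℏ/(2ΔE)

Converting energy:
ΔE = 888.7 MeV = 1.424e-10 J

Δt_max = (1.055e-34 J·s) / (2 × 1.424e-10 J)
Δt_max = 3.703e-25 s = 3.703 × 10^-25 s

Virtual particles with higher borrowed energy exist for shorter times.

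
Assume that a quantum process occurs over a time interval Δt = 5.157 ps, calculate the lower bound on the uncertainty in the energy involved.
63.817 μeV

Using the energy-time uncertainty principle:
ΔEΔt ≥ ℏ/2

The minimum uncertainty in energy is:
ΔE_min = ℏ/(2Δt)
ΔE_min = (1.055e-34 J·s) / (2 × 5.157e-12 s)
ΔE_min = 1.022e-23 J = 63.817 μeV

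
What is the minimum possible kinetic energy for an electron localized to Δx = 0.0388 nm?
6.327 eV

Localizing a particle requires giving it sufficient momentum uncertainty:

1. From uncertainty principle: Δp ≥ ℏ/(2Δx)
   Δp_min = (1.055e-34 J·s) / (2 × 3.880e-11 m)
   Δp_min = 1.359e-24 kg·m/s

2. This momentum uncertainty corresponds to kinetic energy:
   KE ≈ (Δp)²/(2m) = (1.359e-24)²/(2 × 9.109e-31 kg)
   KE = 1.014e-18 J = 6.327 eV

Tighter localization requires more energy.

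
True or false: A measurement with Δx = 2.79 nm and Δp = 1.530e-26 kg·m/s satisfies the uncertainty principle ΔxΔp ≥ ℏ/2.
No, it violates the uncertainty principle (impossible measurement).

Calculate the product ΔxΔp:
ΔxΔp = (2.790e-09 m) × (1.530e-26 kg·m/s)
ΔxΔp = 4.269e-35 J·s

Compare to the minimum allowed value ℏ/2:
ℏ/2 = 5.273e-35 J·s

Since ΔxΔp = 4.269e-35 J·s < 5.273e-35 J·s = ℏ/2,
the measurement violates the uncertainty principle.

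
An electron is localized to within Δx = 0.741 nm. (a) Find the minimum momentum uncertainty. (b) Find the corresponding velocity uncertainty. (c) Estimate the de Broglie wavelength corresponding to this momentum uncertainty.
(a) Δp_min = 7.116 × 10^-26 kg·m/s
(b) Δv_min = 78.116 km/s
(c) λ_dB = 9.312 nm

Step-by-step:

(a) From the uncertainty principle:
Δp_min = ℏ/(2Δx) = (1.055e-34 J·s)/(2 × 7.410e-10 m) = 7.116e-26 kg·m/s

(b) The velocity uncertainty:
Δv = Δp/m = (7.116e-26 kg·m/s)/(9.109e-31 kg) = 7.812e+04 m/s = 78.116 km/s

(c) The de Broglie wavelength for this momentum:
λ = h/p = (6.626e-34 J·s)/(7.116e-26 kg·m/s) = 9.312e-09 m = 9.312 nm

Note: The de Broglie wavelength is comparable to the localization size, as expected from wave-particle duality.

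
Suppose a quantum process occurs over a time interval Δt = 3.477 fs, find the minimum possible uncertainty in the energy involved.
94.652 meV

Using the energy-time uncertainty principle:
ΔEΔt ≥ ℏ/2

The minimum uncertainty in energy is:
ΔE_min = ℏ/(2Δt)
ΔE_min = (1.055e-34 J·s) / (2 × 3.477e-15 s)
ΔE_min = 1.516e-20 J = 94.652 meV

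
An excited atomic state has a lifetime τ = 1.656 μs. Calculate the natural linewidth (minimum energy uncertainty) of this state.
198.735 peV

Using the energy-time uncertainty principle:
ΔEΔt ≥ ℏ/2

The lifetime τ represents the time uncertainty Δt.
The natural linewidth (minimum energy uncertainty) is:

ΔE = ℏ/(2τ)
ΔE = (1.055e-34 J·s) / (2 × 1.656e-06 s)
ΔE = 3.184e-29 J = 198.735 peV

This natural linewidth limits the precision of spectroscopic measurements.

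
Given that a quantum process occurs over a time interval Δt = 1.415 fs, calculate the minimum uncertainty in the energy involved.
232.584 meV

Using the energy-time uncertainty principle:
ΔEΔt ≥ ℏ/2

The minimum uncertainty in energy is:
ΔE_min = ℏ/(2Δt)
ΔE_min = (1.055e-34 J·s) / (2 × 1.415e-15 s)
ΔE_min = 3.726e-20 J = 232.584 meV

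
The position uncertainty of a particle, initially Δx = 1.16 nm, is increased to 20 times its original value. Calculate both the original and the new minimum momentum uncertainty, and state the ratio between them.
Original Δp_min = 4.546 × 10^-26 kg·m/s; new Δp'_min = 2.273 × 10^-27 kg·m/s; ratio Δp'_min/Δp_min = 1/20.

From the uncertainty principle ΔxΔp ≥ ℏ/2, the minimum momentum uncertainty is Δp_min = ℏ/(2Δx).

Original (Δx = 1.16 nm = 1.160e-09 m):
Δp_min = (1.055e-34 J·s)/(2 × 1.160e-09 m) = 4.546e-26 kg·m/s

When Δx → 20Δx:
Δp'_min = ℏ/(2 × 20Δx) = (1/20) × ℏ/(2Δx) = (1/20) × Δp_min
Δp'_min = 1/20 × 4.546e-26 kg·m/s = 2.273e-27 kg·m/s

Since Δp_min ∝ 1/Δx, when Δx is increased to 20 times its original value, Δp_min decreases to 1/20 of its original value.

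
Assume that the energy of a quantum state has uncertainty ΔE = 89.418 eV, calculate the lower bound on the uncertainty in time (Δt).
3.681 as

Using the energy-time uncertainty principle:
ΔEΔt ≥ ℏ/2

The minimum uncertainty in time is:
Δt_min = ℏ/(2ΔE)
Δt_min = (1.055e-34 J·s) / (2 × 1.433e-17 J)
Δt_min = 3.681e-18 s = 3.681 as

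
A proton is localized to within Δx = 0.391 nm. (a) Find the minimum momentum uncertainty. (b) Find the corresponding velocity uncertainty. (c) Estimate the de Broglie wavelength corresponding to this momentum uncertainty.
(a) Δp_min = 1.349 × 10^-25 kg·m/s
(b) Δv_min = 80.625 m/s
(c) λ_dB = 4.913 nm

Step-by-step:

(a) From the uncertainty principle:
Δp_min = ℏ/(2Δx) = (1.055e-34 J·s)/(2 × 3.910e-10 m) = 1.349e-25 kg·m/s

(b) The velocity uncertainty:
Δv = Δp/m = (1.349e-25 kg·m/s)/(1.673e-27 kg) = 8.063e+01 m/s = 80.625 m/s

(c) The de Broglie wavelength for this momentum:
λ = h/p = (6.626e-34 J·s)/(1.349e-25 kg·m/s) = 4.913e-09 m = 4.913 nm

Note: The de Broglie wavelength is comparable to the localization size, as expected from wave-particle duality.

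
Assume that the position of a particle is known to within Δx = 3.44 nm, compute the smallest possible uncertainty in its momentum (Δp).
1.533 × 10^-26 kg·m/s

Using the Heisenberg uncertainty principle:
ΔxΔp ≥ ℏ/2

The minimum uncertainty in momentum is:
Δp_min = ℏ/(2Δx)
Δp_min = (1.055e-34 J·s) / (2 × 3.440e-09 m)
Δp_min = 1.533e-26 kg·m/s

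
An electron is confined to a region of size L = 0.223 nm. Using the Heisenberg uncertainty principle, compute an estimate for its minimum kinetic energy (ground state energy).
191.537 meV

Using the uncertainty principle to estimate ground state energy:

1. The position uncertainty is approximately the confinement size:
   Δx ≈ L = 2.230e-10 m

2. From ΔxΔp ≥ ℏ/2, the minimum momentum uncertainty is:
   Δp ≈ ℏ/(2L) = 2.365e-25 kg·m/s

3. The kinetic energy is approximately:
   KE ≈ (Δp)²/(2m) = (2.365e-25)²/(2 × 9.109e-31 kg)
   KE ≈ 3.069e-20 J = 191.537 meV

This is an order-of-magnitude estimate of the ground state energy.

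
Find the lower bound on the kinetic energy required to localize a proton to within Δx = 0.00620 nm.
134.949 meV

Localizing a particle requires giving it sufficient momentum uncertainty:

1. From uncertainty principle: Δp ≥ ℏ/(2Δx)
   Δp_min = (1.055e-34 J·s) / (2 × 6.200e-12 m)
   Δp_min = 8.505e-24 kg·m/s

2. This momentum uncertainty corresponds to kinetic energy:
   KE ≈ (Δp)²/(2m) = (8.505e-24)²/(2 × 1.673e-27 kg)
   KE = 2.162e-20 J = 134.949 meV

Tighter localization requires more energy.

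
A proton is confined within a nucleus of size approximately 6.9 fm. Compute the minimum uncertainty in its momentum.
7.642 × 10^-21 kg·m/s

Using the Heisenberg uncertainty principle:
ΔxΔp ≥ ℏ/2

With Δx ≈ L = 6.900e-15 m (the confinement size):
Δp_min = ℏ/(2Δx)
Δp_min = (1.055e-34 J·s) / (2 × 6.900e-15 m)
Δp_min = 7.642e-21 kg·m/s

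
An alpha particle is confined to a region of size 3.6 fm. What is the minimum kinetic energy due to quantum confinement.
100.757 keV

Using the uncertainty principle:

1. Position uncertainty: Δx ≈ 3.600e-15 m
2. Minimum momentum uncertainty: Δp = ℏ/(2Δx) = 1.465e-20 kg·m/s
3. Minimum kinetic energy:
   KE = (Δp)²/(2m) = (1.465e-20)²/(2 × 6.645e-27 kg)
   KE = 1.614e-14 J = 100.757 keV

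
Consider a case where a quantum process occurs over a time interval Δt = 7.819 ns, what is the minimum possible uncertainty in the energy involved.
42.091 neV

Using the energy-time uncertainty principle:
ΔEΔt ≥ ℏ/2

The minimum uncertainty in energy is:
ΔE_min = ℏ/(2Δt)
ΔE_min = (1.055e-34 J·s) / (2 × 7.819e-09 s)
ΔE_min = 6.744e-27 J = 42.091 neV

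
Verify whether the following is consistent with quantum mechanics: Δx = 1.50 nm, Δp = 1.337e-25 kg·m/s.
Yes, it satisfies the uncertainty principle.

Calculate the product ΔxΔp:
ΔxΔp = (1.500e-09 m) × (1.337e-25 kg·m/s)
ΔxΔp = 2.006e-34 J·s

Compare to the minimum allowed value ℏ/2:
ℏ/2 = 5.273e-35 J·s

Since ΔxΔp = 2.006e-34 J·s ≥ 5.273e-35 J·s = ℏ/2,
the measurement satisfies the uncertainty principle.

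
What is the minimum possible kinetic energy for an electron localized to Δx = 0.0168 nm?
33.748 eV

Localizing a particle requires giving it sufficient momentum uncertainty:

1. From uncertainty principle: Δp ≥ ℏ/(2Δx)
   Δp_min = (1.055e-34 J·s) / (2 × 1.680e-11 m)
   Δp_min = 3.139e-24 kg·m/s

2. This momentum uncertainty corresponds to kinetic energy:
   KE ≈ (Δp)²/(2m) = (3.139e-24)²/(2 × 9.109e-31 kg)
   KE = 5.407e-18 J = 33.748 eV

Tighter localization requires more energy.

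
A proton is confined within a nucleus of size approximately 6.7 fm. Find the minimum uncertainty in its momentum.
7.870 × 10^-21 kg·m/s

Using the Heisenberg uncertainty principle:
ΔxΔp ≥ ℏ/2

With Δx ≈ L = 6.700e-15 m (the confinement size):
Δp_min = ℏ/(2Δx)
Δp_min = (1.055e-34 J·s) / (2 × 6.700e-15 m)
Δp_min = 7.870e-21 kg·m/s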